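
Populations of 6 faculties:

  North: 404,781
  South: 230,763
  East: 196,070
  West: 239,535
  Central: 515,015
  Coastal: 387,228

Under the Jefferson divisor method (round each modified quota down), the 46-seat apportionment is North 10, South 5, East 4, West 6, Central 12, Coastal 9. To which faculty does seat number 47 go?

Priority for the next seat is population ÷ (current seats + 1).
Priorities: North 36798.273, South 38460.500, East 39214.000, West 34219.286, Central 39616.538, Coastal 38722.800.
Highest priority: Central.

Central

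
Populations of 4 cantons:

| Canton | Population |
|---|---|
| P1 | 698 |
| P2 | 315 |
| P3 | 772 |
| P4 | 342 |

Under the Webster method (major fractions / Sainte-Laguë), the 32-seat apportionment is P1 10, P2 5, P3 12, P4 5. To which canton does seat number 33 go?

P1

Priority for the next seat is population ÷ (current seats + 0.5).
Priorities: P1 66.476, P2 57.273, P3 61.760, P4 62.182.
Highest priority: P1.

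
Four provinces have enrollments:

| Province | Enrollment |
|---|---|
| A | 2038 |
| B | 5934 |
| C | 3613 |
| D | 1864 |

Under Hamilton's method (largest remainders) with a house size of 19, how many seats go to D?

3

The standard divisor is 13449/19 ≈ 707.842.
Standard quotas: A 2.8792, B 8.3832, C 5.1042, D 2.6334.
Lower quotas: A 2, B 8, C 5, D 2 (sum 17, leaving 2 seats).
Remainders in descending order: A 0.8792, D 0.6334, B 0.3832, C 0.1042.
The surplus seats go to A, D.
D receives 3.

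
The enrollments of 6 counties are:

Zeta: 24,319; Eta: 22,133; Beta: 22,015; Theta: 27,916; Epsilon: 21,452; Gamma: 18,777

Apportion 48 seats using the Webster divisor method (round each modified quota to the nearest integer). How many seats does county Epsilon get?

Standard divisor 136612/48 ≈ 2846.083; standard quotas: Zeta 8.545, Eta 7.777, Beta 7.735, Theta 9.809, Epsilon 7.537, Gamma 6.597.
Rounding to the nearest integer gives 9, 8, 8, 10, 8, 7 = 50 seats, so the divisor must be adjusted.
With modified divisor 2870: modified quotas Zeta 8.474, Eta 7.712, Beta 7.671, Theta 9.727, Epsilon 7.475, Gamma 6.543.
Rounding to the nearest integer: Zeta 8, Eta 8, Beta 8, Theta 10, Epsilon 7, Gamma 7 (total 48).
Epsilon receives 7.

7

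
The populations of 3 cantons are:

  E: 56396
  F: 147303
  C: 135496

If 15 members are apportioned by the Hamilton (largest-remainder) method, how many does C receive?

Standard divisor: 339195 ÷ 15 = 22613.
Standard quotas: E 2.4940, F 6.5141, C 5.9920.
Lower quotas: E 2, F 6, C 5 (sum 13, leaving 2 seats).
Remainders in descending order: C 0.9920, F 0.5141, E 0.4940.
The surplus seats go to C, F.
C receives 6.

6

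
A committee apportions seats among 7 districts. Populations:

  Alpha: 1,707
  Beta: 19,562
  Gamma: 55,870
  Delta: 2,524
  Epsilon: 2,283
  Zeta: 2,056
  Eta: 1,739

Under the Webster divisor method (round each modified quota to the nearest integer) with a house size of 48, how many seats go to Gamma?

Standard divisor 85741/48 ≈ 1786.271; standard quotas: Alpha 0.956, Beta 10.951, Gamma 31.277, Delta 1.413, Epsilon 1.278, Zeta 1.151, Eta 0.974.
Rounding to the nearest integer gives 1, 11, 31, 1, 1, 1, 1 = 47 seats, so the divisor must be adjusted.
With modified divisor 1750: modified quotas Alpha 0.975, Beta 11.178, Gamma 31.926, Delta 1.442, Epsilon 1.305, Zeta 1.175, Eta 0.994.
Rounding to the nearest integer: Alpha 1, Beta 11, Gamma 32, Delta 1, Epsilon 1, Zeta 1, Eta 1 (total 48).
Gamma receives 32.

32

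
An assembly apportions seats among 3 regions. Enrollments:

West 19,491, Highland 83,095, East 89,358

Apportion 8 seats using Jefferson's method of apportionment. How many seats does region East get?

Standard divisor 191944/8 ≈ 23993; standard quotas: West 0.812, Highland 3.463, East 3.724.
Rounding down gives 0, 3, 3 = 6 seats, so the divisor must be adjusted.
With modified divisor 20100: modified quotas West 0.970, Highland 4.134, East 4.446.
Rounding down: West 0, Highland 4, East 4 (total 8).
East receives 4.

4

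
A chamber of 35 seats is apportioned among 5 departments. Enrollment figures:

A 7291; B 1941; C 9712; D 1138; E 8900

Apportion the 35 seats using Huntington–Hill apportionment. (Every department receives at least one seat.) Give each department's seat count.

A=9, B=2, C=12, D=1, E=11

With divisor 825: modified quotas A 8.838, B 2.353, C 11.772, D 1.379, E 10.788.
Geometric-mean thresholds: A √(8·9)=8.485, B √(2·3)=2.449, C √(11·12)=11.489, D √(1·2)=1.414, E √(10·11)=10.488.
Each quota rounded against its threshold gives A 9, B 2, C 12, D 1, E 11 (total 35).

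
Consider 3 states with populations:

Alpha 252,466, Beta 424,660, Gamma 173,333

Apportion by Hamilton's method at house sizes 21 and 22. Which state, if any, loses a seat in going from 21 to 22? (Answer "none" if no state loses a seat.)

none

At 21 seats: Alpha 6, Beta 11, Gamma 4.
At 22 seats: Alpha 7, Beta 11, Gamma 4.
No state's allocation decreased.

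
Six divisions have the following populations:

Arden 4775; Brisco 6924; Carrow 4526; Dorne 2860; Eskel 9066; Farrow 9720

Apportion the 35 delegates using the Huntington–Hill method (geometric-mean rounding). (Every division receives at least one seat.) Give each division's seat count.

With divisor 1068.4: modified quotas Arden 4.469, Brisco 6.481, Carrow 4.236, Dorne 2.677, Eskel 8.486, Farrow 9.098.
Geometric-mean thresholds: Arden √(4·5)=4.472, Brisco √(6·7)=6.481, Carrow √(4·5)=4.472, Dorne √(2·3)=2.449, Eskel √(8·9)=8.485, Farrow √(9·10)=9.487.
Each quota rounded against its threshold gives Arden 4, Brisco 6, Carrow 4, Dorne 3, Eskel 9, Farrow 9 (total 35).

Arden 4, Brisco 6, Carrow 4, Dorne 3, Eskel 9, Farrow 9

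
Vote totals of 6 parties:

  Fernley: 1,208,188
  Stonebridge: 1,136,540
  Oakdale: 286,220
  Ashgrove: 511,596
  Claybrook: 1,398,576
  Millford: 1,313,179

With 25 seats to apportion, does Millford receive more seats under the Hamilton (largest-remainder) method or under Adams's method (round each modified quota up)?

Hamilton

Hamilton: Fernley 5, Stonebridge 5, Oakdale 1, Ashgrove 2, Claybrook 6, Millford 6.
Adams: Fernley 5, Stonebridge 5, Oakdale 2, Ashgrove 2, Claybrook 6, Millford 5.
Millford gets 6 under Hamilton and 5 under Adams.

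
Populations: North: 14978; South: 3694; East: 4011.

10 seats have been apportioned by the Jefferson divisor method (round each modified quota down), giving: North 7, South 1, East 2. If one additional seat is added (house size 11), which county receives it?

North

Priority for the next seat is population ÷ (current seats + 1).
Priorities: North 1872.250, South 1847.000, East 1337.000.
Highest priority: North.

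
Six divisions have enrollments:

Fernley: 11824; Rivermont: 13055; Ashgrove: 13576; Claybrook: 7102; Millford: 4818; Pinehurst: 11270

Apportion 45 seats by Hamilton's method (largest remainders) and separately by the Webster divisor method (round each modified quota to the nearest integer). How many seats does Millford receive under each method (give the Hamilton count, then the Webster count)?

Hamilton: Fernley 9, Rivermont 10, Ashgrove 10, Claybrook 5, Millford 3, Pinehurst 8.
Webster: Fernley 9, Rivermont 9, Ashgrove 10, Claybrook 5, Millford 4, Pinehurst 8.
Millford gets 3 under Hamilton and 4 under Webster.

3 and 4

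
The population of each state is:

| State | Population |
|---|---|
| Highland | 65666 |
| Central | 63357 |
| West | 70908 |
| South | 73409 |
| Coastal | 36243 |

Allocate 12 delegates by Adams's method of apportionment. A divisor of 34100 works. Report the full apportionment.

Highland 2, Central 2, West 3, South 3, Coastal 2

With modified divisor 34100: modified quotas Highland 1.926, Central 1.858, West 2.079, South 2.153, Coastal 1.063.
Rounding up: Highland 2, Central 2, West 3, South 3, Coastal 2 (total 12).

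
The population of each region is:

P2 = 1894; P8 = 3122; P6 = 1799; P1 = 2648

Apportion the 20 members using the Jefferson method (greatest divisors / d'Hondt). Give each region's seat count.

P2: 4, P8: 7, P6: 4, P1: 5

Standard divisor 9463/20 ≈ 473.15; standard quotas: P2 4.003, P8 6.598, P6 3.802, P1 5.597.
Rounding down gives 4, 6, 3, 5 = 18 seats, so the divisor must be adjusted.
With modified divisor 444: modified quotas P2 4.266, P8 7.032, P6 4.052, P1 5.964.
Rounding down: P2 4, P8 7, P6 4, P1 5 (total 20).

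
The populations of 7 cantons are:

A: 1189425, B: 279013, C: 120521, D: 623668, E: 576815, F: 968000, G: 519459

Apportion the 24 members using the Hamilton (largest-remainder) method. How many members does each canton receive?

Standard divisor: 4276901 ÷ 24 ≈ 178204.208.
Standard quotas: A 6.6745, B 1.5657, C 0.6763, D 3.4997, E 3.2368, F 5.4320, G 2.9150.
Lower quotas: A 6, B 1, C 0, D 3, E 3, F 5, G 2 (sum 20, leaving 4 seats).
Remainders in descending order: G 0.9150, C 0.6763, A 0.6745, B 0.5657, D 0.4997, F 0.4320, E 0.2368.
The surplus seats go to G, C, A, B.

A: 7, B: 2, C: 1, D: 3, E: 3, F: 5, G: 3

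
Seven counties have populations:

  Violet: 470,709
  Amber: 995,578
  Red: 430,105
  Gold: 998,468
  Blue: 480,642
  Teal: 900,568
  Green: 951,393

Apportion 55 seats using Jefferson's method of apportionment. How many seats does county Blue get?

5

Standard divisor 5227463/55 ≈ 95044.782; standard quotas: Violet 4.952, Amber 10.475, Red 4.525, Gold 10.505, Blue 5.057, Teal 9.475, Green 10.010.
Rounding down gives 4, 10, 4, 10, 5, 9, 10 = 52 seats, so the divisor must be adjusted.
With modified divisor 90300: modified quotas Violet 5.213, Amber 11.025, Red 4.763, Gold 11.057, Blue 5.323, Teal 9.973, Green 10.536.
Rounding down: Violet 5, Amber 11, Red 4, Gold 11, Blue 5, Teal 9, Green 10 (total 55).
Blue receives 5.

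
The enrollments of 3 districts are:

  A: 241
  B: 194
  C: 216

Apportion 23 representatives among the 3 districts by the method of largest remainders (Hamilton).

Standard divisor: 651 ÷ 23 ≈ 28.304.
Standard quotas: A 8.515, B 6.854, C 7.631.
Lower quotas: A 8, B 6, C 7 (sum 21, leaving 2 seats).
Remainders in descending order: B 0.854, C 0.631, A 0.515.
Largest remainders: B, C receive the extra seats.

A=8, B=7, C=8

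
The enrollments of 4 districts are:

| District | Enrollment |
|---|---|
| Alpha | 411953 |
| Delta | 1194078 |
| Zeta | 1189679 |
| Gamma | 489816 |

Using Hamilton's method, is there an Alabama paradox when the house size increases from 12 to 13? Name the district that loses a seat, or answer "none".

At 12 seats: Alpha 2, Delta 4, Zeta 4, Gamma 2.
At 13 seats: Alpha 1, Delta 5, Zeta 5, Gamma 2.
Alpha drops from 2 to 1.

Alpha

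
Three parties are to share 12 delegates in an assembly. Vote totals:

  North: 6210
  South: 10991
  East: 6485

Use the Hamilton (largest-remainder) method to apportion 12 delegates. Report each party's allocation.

Standard divisor: 23686 ÷ 12 ≈ 1973.833.
Standard quotas: North 3.1462, South 5.5684, East 3.2855.
Lower quotas: North 3, South 5, East 3 (sum 11, leaving 1 seat).
Remainders in descending order: South 0.5684, East 0.2855, North 0.1462.
Largest remainder: South receives the extra seat.

North 3; South 6; East 3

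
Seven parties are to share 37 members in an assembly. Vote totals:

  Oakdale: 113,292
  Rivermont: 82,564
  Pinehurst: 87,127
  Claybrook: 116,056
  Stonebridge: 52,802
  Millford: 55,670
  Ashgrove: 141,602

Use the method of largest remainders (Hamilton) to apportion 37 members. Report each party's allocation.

The standard divisor is 649113/37 ≈ 17543.595.
Standard quotas: Oakdale 6.4577, Rivermont 4.7062, Pinehurst 4.9663, Claybrook 6.6153, Stonebridge 3.0098, Millford 3.1732, Ashgrove 8.0714.
Lower quotas: Oakdale 6, Rivermont 4, Pinehurst 4, Claybrook 6, Stonebridge 3, Millford 3, Ashgrove 8 (sum 34, leaving 3 seats).
Remainders in descending order: Pinehurst 0.9663, Rivermont 0.7062, Claybrook 0.6153, Oakdale 0.4577, Millford 0.1732, Ashgrove 0.0714, Stonebridge 0.0098.
The surplus seats go to Pinehurst, Rivermont, Claybrook.

Oakdale 6; Rivermont 5; Pinehurst 5; Claybrook 7; Stonebridge 3; Millford 3; Ashgrove 8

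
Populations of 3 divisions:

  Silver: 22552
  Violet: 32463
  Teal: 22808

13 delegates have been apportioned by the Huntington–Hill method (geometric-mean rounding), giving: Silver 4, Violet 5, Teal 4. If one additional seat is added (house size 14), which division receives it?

Priority for the next seat is population ÷ (√(s·(s+1))).
Priorities: Silver 5042.781, Violet 5926.906, Teal 5100.024.
Highest priority: Violet.

Violet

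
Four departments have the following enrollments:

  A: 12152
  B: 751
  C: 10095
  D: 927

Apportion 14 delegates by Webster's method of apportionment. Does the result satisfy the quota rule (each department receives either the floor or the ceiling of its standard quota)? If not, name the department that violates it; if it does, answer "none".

Standard quotas: A 7.111, B 0.439, C 5.907, D 0.542.
Webster allocation: A 7, B 0, C 6, D 1.
Every allocation lies between the lower and upper quota.

none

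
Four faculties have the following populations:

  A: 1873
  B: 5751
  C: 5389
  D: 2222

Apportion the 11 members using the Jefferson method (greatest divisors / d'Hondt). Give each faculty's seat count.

A=1; B=5; C=4; D=1

Standard divisor 15235/11 ≈ 1385; standard quotas: A 1.352, B 4.152, C 3.891, D 1.604.
Rounding down gives 1, 4, 3, 1 = 9 seats, so the divisor must be adjusted.
With modified divisor 1130: modified quotas A 1.658, B 5.089, C 4.769, D 1.966.
Rounding down: A 1, B 5, C 4, D 1 (total 11).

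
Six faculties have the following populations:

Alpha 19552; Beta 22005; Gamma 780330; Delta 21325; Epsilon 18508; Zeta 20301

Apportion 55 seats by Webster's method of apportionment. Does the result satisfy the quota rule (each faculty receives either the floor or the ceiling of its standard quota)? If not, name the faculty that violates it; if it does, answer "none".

Gamma

Standard quotas: Alpha 1.219, Beta 1.372, Gamma 48.659, Delta 1.330, Epsilon 1.154, Zeta 1.266.
Webster allocation: Alpha 1, Beta 1, Gamma 50, Delta 1, Epsilon 1, Zeta 1.
Gamma has quota 48.659 (lower 48, upper 49) but receives 50 — outside the quota interval.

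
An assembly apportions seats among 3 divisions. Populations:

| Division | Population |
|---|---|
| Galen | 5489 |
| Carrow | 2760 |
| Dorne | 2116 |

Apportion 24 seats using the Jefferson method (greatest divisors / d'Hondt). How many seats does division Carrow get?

6

Standard divisor 10365/24 ≈ 431.875; standard quotas: Galen 12.710, Carrow 6.391, Dorne 4.900.
Rounding down gives 12, 6, 4 = 22 seats, so the divisor must be adjusted.
With modified divisor 400: modified quotas Galen 13.723, Carrow 6.900, Dorne 5.290.
Rounding down: Galen 13, Carrow 6, Dorne 5 (total 24).
Carrow receives 6.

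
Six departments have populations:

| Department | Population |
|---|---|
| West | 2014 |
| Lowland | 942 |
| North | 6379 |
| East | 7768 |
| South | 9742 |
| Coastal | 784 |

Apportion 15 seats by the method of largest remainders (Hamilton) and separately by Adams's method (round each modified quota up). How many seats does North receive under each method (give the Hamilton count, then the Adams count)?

Hamilton: West 1, Lowland 1, North 4, East 4, South 5, Coastal 0.
Adams: West 1, Lowland 1, North 3, East 4, South 5, Coastal 1.
North gets 4 under Hamilton and 3 under Adams.

4 and 3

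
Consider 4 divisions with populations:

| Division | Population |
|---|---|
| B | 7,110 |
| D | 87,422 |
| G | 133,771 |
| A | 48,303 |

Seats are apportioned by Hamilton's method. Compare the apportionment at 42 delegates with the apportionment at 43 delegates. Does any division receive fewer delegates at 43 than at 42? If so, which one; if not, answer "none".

At 42 seats: B 1, D 13, G 20, A 8.
At 43 seats: B 1, D 14, G 21, A 7.
A drops from 8 to 7.

A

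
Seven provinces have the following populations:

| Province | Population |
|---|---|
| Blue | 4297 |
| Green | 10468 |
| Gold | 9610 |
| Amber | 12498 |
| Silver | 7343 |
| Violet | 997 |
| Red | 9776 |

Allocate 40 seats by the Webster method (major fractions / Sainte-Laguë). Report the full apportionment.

Blue 3, Green 8, Gold 7, Amber 9, Silver 5, Violet 1, Red 7

Standard divisor 54989/40 ≈ 1374.725; standard quotas: Blue 3.126, Green 7.615, Gold 6.990, Amber 9.091, Silver 5.341, Violet 0.725, Red 7.111.
Rounding to the nearest integer gives Blue 3, Green 8, Gold 7, Amber 9, Silver 5, Violet 1, Red 7 — total 40, matching the house size, so no adjustment is needed.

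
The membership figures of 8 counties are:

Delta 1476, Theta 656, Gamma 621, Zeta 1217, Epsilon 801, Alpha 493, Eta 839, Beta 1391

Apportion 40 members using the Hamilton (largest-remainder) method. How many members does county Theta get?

The standard divisor is 7494/40 ≈ 187.35.
Standard quotas: Delta 7.878, Theta 3.501, Gamma 3.315, Zeta 6.496, Epsilon 4.275, Alpha 2.631, Eta 4.478, Beta 7.425.
Lower quotas: Delta 7, Theta 3, Gamma 3, Zeta 6, Epsilon 4, Alpha 2, Eta 4, Beta 7 (sum 36, leaving 4 seats).
Remainders in descending order: Delta 0.878, Alpha 0.631, Theta 0.501, Zeta 0.496, Eta 0.478, Beta 0.425, Gamma 0.315, Epsilon 0.275.
The surplus seats go to Delta, Alpha, Theta, Zeta.
Theta receives 4.

4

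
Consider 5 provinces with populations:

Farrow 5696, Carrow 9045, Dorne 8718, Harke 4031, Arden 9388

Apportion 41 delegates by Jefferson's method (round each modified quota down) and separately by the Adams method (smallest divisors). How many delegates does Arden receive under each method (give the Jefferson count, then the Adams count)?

11 and 10

Jefferson: Farrow 6, Carrow 10, Dorne 10, Harke 4, Arden 11.
Adams: Farrow 6, Carrow 10, Dorne 10, Harke 5, Arden 10.
Arden gets 11 under Jefferson and 10 under Adams.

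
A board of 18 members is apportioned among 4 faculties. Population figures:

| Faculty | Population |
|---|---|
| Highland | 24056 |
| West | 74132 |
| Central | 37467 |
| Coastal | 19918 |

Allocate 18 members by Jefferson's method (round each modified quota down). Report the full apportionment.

Standard divisor 155573/18 ≈ 8642.944; standard quotas: Highland 2.783, West 8.577, Central 4.335, Coastal 2.305.
Rounding down gives 2, 8, 4, 2 = 16 seats, so the divisor must be adjusted.
With modified divisor 7800: modified quotas Highland 3.084, West 9.504, Central 4.803, Coastal 2.554.
Rounding down: Highland 3, West 9, Central 4, Coastal 2 (total 18).

Highland 3; West 9; Central 4; Coastal 2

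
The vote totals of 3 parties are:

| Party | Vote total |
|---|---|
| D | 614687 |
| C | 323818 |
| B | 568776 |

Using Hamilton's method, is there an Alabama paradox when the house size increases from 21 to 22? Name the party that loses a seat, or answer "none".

At 21 seats: D 9, C 4, B 8.
At 22 seats: D 9, C 5, B 8.
No party's allocation decreased.

none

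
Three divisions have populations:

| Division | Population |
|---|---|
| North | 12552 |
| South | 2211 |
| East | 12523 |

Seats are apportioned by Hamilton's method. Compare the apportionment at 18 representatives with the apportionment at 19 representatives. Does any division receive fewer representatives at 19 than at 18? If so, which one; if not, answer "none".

At 18 seats: North 8, South 2, East 8.
At 19 seats: North 9, South 1, East 9.
South drops from 2 to 1.

South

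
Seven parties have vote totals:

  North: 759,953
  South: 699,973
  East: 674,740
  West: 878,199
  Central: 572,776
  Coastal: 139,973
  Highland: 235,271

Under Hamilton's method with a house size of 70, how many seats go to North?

Total 3960885; standard divisor 3960885/70 ≈ 56584.071.
Standard quotas: North 13.4305, South 12.3705, East 11.9246, West 15.5203, Central 10.1226, Coastal 2.4737, Highland 4.1579.
Lower quotas: North 13, South 12, East 11, West 15, Central 10, Coastal 2, Highland 4 (sum 67, leaving 3 seats).
Remainders in descending order: East 0.9246, West 0.5203, Coastal 0.4737, North 0.4305, South 0.3705, Highland 0.1579, Central 0.1226.
Largest remainders: East, West, Coastal receive the extra seats.
North receives 13.

13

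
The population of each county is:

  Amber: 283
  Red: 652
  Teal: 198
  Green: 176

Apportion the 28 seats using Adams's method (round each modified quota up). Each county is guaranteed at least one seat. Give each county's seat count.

Amber 6, Red 14, Teal 4, Green 4

Standard divisor 1309/28 ≈ 46.75; standard quotas: Amber 6.053, Red 13.947, Teal 4.235, Green 3.765.
Rounding up gives 7, 14, 5, 4 = 30 seats, so the divisor must be adjusted.
With modified divisor 50: modified quotas Amber 5.660, Red 13.040, Teal 3.960, Green 3.520.
Rounding up: Amber 6, Red 14, Teal 4, Green 4 (total 28).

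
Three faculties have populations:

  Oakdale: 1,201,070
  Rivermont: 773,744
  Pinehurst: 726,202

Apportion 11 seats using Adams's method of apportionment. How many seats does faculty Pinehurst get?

3

Standard divisor 2701016/11 ≈ 245546.909; standard quotas: Oakdale 4.891, Rivermont 3.151, Pinehurst 2.957.
Rounding up gives 5, 4, 3 = 12 seats, so the divisor must be adjusted.
With modified divisor 279100: modified quotas Oakdale 4.303, Rivermont 2.772, Pinehurst 2.602.
Rounding up: Oakdale 5, Rivermont 3, Pinehurst 3 (total 11).
Pinehurst receives 3.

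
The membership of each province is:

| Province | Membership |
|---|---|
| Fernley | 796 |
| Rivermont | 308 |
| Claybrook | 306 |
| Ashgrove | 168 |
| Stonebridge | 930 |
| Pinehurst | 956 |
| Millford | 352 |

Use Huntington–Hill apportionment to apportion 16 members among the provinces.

With divisor 239: modified quotas Fernley 3.331, Rivermont 1.289, Claybrook 1.280, Ashgrove 0.703, Stonebridge 3.891, Pinehurst 4.000, Millford 1.473.
Geometric-mean thresholds: Fernley √(3·4)=3.464, Rivermont √(1·2)=1.414, Claybrook √(1·2)=1.414, Ashgrove (min 1), Stonebridge √(3·4)=3.464, Pinehurst √(4·5)=4.472, Millford √(1·2)=1.414.
Each quota rounded against its threshold gives Fernley 3, Rivermont 1, Claybrook 1, Ashgrove 1, Stonebridge 4, Pinehurst 4, Millford 2 (total 16).

Fernley: 3; Rivermont: 1; Claybrook: 1; Ashgrove: 1; Stonebridge: 4; Pinehurst: 4; Millford: 2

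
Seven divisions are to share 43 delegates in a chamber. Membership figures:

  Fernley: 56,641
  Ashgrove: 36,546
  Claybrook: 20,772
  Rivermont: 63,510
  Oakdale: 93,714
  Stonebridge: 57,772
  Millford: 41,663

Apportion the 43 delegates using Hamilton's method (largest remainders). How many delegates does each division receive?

Fernley 7, Ashgrove 4, Claybrook 2, Rivermont 7, Oakdale 11, Stonebridge 7, Millford 5

Standard divisor: 370618 ÷ 43 ≈ 8619.023.
Standard quotas: Fernley 6.5716, Ashgrove 4.2402, Claybrook 2.4100, Rivermont 7.3686, Oakdale 10.8729, Stonebridge 6.7028, Millford 4.8338.
Lower quotas: Fernley 6, Ashgrove 4, Claybrook 2, Rivermont 7, Oakdale 10, Stonebridge 6, Millford 4 (sum 39, leaving 4 seats).
Remainders in descending order: Oakdale 0.8729, Millford 0.8338, Stonebridge 0.7028, Fernley 0.5716, Claybrook 0.4100, Rivermont 0.3686, Ashgrove 0.2402.
Largest remainders: Oakdale, Millford, Stonebridge, Fernley receive the extra seats.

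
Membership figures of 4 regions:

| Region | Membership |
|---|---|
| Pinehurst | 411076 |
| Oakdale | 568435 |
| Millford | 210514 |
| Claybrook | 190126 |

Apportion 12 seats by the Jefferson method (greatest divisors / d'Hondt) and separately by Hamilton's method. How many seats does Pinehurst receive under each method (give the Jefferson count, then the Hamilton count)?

4 and 3

Jefferson: Pinehurst 4, Oakdale 5, Millford 2, Claybrook 1.
Hamilton: Pinehurst 3, Oakdale 5, Millford 2, Claybrook 2.
Pinehurst gets 4 under Jefferson and 3 under Hamilton.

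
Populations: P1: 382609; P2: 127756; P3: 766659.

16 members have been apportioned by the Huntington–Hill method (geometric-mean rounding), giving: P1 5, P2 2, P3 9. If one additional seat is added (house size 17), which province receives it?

Priority for the next seat is population ÷ (√(s·(s+1))).
Priorities: P1 69854.527, P2 52156.169, P3 80812.954.
Highest priority: P3.

P3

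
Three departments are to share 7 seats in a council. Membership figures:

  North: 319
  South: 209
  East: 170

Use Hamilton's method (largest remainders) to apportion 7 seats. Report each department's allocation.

Standard divisor: 698 ÷ 7 ≈ 99.714.
Standard quotas: North 3.199, South 2.096, East 1.705.
Lower quotas: North 3, South 2, East 1 (sum 6, leaving 1 seat).
Remainders in descending order: East 0.705, North 0.199, South 0.096.
Largest remainder: East receives the extra seat.

North 3; South 2; East 2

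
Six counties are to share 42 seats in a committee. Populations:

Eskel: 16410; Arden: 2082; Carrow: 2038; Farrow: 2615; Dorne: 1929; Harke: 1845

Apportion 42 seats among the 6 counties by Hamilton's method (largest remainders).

The standard divisor is 26919/42 ≈ 640.929.
Standard quotas: Eskel 25.6035, Arden 3.2484, Carrow 3.1798, Farrow 4.0800, Dorne 3.0097, Harke 2.8786.
Lower quotas: Eskel 25, Arden 3, Carrow 3, Farrow 4, Dorne 3, Harke 2 (sum 40, leaving 2 seats).
Remainders in descending order: Harke 0.8786, Eskel 0.6035, Arden 0.2484, Carrow 0.1798, Farrow 0.0800, Dorne 0.0097.
The surplus seats go to Harke, Eskel.

Eskel 26, Arden 3, Carrow 3, Farrow 4, Dorne 3, Harke 3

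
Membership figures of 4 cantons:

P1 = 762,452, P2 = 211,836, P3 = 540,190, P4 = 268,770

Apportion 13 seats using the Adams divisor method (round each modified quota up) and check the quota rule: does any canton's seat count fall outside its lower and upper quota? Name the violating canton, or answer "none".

none

Standard quotas: P1 5.558, P2 1.544, P3 3.938, P4 1.959.
Adams allocation: P1 5, P2 2, P3 4, P4 2.
Every allocation lies between the lower and upper quota.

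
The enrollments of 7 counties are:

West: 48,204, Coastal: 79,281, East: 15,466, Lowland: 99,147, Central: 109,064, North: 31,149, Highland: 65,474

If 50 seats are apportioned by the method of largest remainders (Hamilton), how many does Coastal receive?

Total 447785; standard divisor 447785/50 ≈ 8955.7.
Standard quotas: West 5.3825, Coastal 8.8526, East 1.7269, Lowland 11.0708, Central 12.1782, North 3.4781, Highland 7.3109.
Lower quotas: West 5, Coastal 8, East 1, Lowland 11, Central 12, North 3, Highland 7 (sum 47, leaving 3 seats).
Remainders in descending order: Coastal 0.8526, East 0.7269, North 0.4781, West 0.3825, Highland 0.3109, Central 0.1782, Lowland 0.0708.
The surplus seats go to Coastal, East, North.
Coastal receives 9.

9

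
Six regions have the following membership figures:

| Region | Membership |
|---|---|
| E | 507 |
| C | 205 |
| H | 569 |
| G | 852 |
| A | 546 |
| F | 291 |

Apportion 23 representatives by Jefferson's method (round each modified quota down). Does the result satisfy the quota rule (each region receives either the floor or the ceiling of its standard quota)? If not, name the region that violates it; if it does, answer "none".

Standard quotas: E 3.926, C 1.588, H 4.406, G 6.598, A 4.228, F 2.254.
Jefferson allocation: E 4, C 1, H 5, G 7, A 4, F 2.
Every allocation lies between the lower and upper quota.

none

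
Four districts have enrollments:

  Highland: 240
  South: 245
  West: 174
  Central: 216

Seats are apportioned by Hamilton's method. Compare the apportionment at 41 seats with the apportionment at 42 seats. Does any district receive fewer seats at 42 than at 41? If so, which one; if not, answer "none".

none

At 41 seats: Highland 11, South 12, West 8, Central 10.
At 42 seats: Highland 12, South 12, West 8, Central 10.
No district's allocation decreased.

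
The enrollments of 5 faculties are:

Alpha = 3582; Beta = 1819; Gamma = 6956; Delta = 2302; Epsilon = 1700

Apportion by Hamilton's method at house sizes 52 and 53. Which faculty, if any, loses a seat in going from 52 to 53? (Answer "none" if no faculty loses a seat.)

Epsilon

At 52 seats: Alpha 11, Beta 6, Gamma 22, Delta 7, Epsilon 6.
At 53 seats: Alpha 12, Beta 6, Gamma 23, Delta 7, Epsilon 5.
Epsilon drops from 6 to 5.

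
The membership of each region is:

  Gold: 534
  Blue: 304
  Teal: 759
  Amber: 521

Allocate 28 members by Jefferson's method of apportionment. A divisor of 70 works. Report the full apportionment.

With modified divisor 70: modified quotas Gold 7.629, Blue 4.343, Teal 10.843, Amber 7.443.
Rounding down: Gold 7, Blue 4, Teal 10, Amber 7 (total 28).

Gold 7, Blue 4, Teal 10, Amber 7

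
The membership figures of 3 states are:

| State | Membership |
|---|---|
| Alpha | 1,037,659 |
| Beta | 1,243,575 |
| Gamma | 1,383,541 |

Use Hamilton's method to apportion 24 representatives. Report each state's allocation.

Alpha: 7, Beta: 8, Gamma: 9

Total 3664775; standard divisor 3664775/24 ≈ 152698.958.
Standard quotas: Alpha 6.7955, Beta 8.1440, Gamma 9.0606.
Lower quotas: Alpha 6, Beta 8, Gamma 9 (sum 23, leaving 1 seat).
Remainders in descending order: Alpha 0.7955, Beta 0.1440, Gamma 0.0606.
Largest remainder: Alpha receives the extra seat.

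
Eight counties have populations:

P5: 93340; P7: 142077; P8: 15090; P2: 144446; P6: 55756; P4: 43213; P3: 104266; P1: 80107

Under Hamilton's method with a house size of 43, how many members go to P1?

5

The standard divisor is 678295/43 ≈ 15774.302.
Standard quotas: P5 5.9172, P7 9.0069, P8 0.9566, P2 9.1570, P6 3.5346, P4 2.7395, P3 6.6099, P1 5.0783.
Lower quotas: P5 5, P7 9, P8 0, P2 9, P6 3, P4 2, P3 6, P1 5 (sum 39, leaving 4 seats).
Remainders in descending order: P8 0.9566, P5 0.9172, P4 0.7395, P3 0.6099, P6 0.5346, P2 0.1570, P1 0.0783, P7 0.0069.
Largest remainders: P8, P5, P4, P3 receive the extra seats.
P1 receives 5.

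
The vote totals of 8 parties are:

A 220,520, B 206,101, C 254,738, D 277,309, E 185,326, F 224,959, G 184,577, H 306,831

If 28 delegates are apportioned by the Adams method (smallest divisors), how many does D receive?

4

Standard divisor 1860361/28 ≈ 66441.464; standard quotas: A 3.319, B 3.102, C 3.834, D 4.174, E 2.789, F 3.386, G 2.778, H 4.618.
Rounding up gives 4, 4, 4, 5, 3, 4, 3, 5 = 32 seats, so the divisor must be adjusted.
With modified divisor 75800: modified quotas A 2.909, B 2.719, C 3.361, D 3.658, E 2.445, F 2.968, G 2.435, H 4.048.
Rounding up: A 3, B 3, C 4, D 4, E 3, F 3, G 3, H 5 (total 28).
D receives 4.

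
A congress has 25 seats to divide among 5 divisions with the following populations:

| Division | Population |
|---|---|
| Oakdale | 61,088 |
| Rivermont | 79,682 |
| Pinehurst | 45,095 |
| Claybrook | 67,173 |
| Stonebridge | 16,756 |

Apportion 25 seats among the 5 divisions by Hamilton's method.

Oakdale=6, Rivermont=7, Pinehurst=4, Claybrook=6, Stonebridge=2

Total 269794; standard divisor 269794/25 ≈ 10791.76.
Standard quotas: Oakdale 5.6606, Rivermont 7.3836, Pinehurst 4.1787, Claybrook 6.2245, Stonebridge 1.5527.
Lower quotas: Oakdale 5, Rivermont 7, Pinehurst 4, Claybrook 6, Stonebridge 1 (sum 23, leaving 2 seats).
Remainders in descending order: Oakdale 0.6606, Stonebridge 0.5527, Rivermont 0.3836, Claybrook 0.2245, Pinehurst 0.1787.
Largest remainders: Oakdale, Stonebridge receive the extra seats.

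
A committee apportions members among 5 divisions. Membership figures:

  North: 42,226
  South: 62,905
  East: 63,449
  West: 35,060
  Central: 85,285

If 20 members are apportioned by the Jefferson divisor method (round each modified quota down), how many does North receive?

Standard divisor 288925/20 ≈ 14446.25; standard quotas: North 2.923, South 4.354, East 4.392, West 2.427, Central 5.904.
Rounding down gives 2, 4, 4, 2, 5 = 17 seats, so the divisor must be adjusted.
With modified divisor 12635: modified quotas North 3.342, South 4.979, East 5.022, West 2.775, Central 6.750.
Rounding down: North 3, South 4, East 5, West 2, Central 6 (total 20).
North receives 3.

3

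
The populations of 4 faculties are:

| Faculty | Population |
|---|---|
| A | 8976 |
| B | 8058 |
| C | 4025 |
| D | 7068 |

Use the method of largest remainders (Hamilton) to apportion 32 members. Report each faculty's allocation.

Total 28127; standard divisor 28127/32 ≈ 878.969.
Standard quotas: A 10.2120, B 9.1676, C 4.5792, D 8.0412.
Lower quotas: A 10, B 9, C 4, D 8 (sum 31, leaving 1 seat).
Remainders in descending order: C 0.5792, A 0.2120, B 0.1676, D 0.0412.
Largest remainder: C receives the extra seat.

A: 10, B: 9, C: 5, D: 8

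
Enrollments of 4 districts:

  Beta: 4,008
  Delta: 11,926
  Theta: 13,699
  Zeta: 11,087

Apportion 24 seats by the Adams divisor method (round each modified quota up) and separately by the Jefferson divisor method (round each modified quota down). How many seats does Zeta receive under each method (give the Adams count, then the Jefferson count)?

Adams: Beta 3, Delta 7, Theta 8, Zeta 6.
Jefferson: Beta 2, Delta 7, Theta 8, Zeta 7.
Zeta gets 6 under Adams and 7 under Jefferson.

6 and 7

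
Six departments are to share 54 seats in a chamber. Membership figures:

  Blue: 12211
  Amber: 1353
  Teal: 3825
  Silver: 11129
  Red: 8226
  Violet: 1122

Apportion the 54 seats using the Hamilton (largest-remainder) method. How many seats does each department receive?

Total 37866; standard divisor 37866/54 ≈ 701.222.
Standard quotas: Blue 17.4139, Amber 1.9295, Teal 5.4548, Silver 15.8709, Red 11.7309, Violet 1.6001.
Lower quotas: Blue 17, Amber 1, Teal 5, Silver 15, Red 11, Violet 1 (sum 50, leaving 4 seats).
Remainders in descending order: Amber 0.9295, Silver 0.8709, Red 0.7309, Violet 0.6001, Teal 0.4548, Blue 0.4139.
The surplus seats go to Amber, Silver, Red, Violet.

Blue: 17, Amber: 2, Teal: 5, Silver: 16, Red: 12, Violet: 2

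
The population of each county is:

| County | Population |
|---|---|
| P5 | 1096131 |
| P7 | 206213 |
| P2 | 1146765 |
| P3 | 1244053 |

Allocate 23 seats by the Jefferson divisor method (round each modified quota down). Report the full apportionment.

Standard divisor 3693162/23 ≈ 160572.261; standard quotas: P5 6.826, P7 1.284, P2 7.142, P3 7.748.
Rounding down gives 6, 1, 7, 7 = 21 seats, so the divisor must be adjusted.
With modified divisor 149400: modified quotas P5 7.337, P7 1.380, P2 7.676, P3 8.327.
Rounding down: P5 7, P7 1, P2 7, P3 8 (total 23).

P5: 7, P7: 1, P2: 7, P3: 8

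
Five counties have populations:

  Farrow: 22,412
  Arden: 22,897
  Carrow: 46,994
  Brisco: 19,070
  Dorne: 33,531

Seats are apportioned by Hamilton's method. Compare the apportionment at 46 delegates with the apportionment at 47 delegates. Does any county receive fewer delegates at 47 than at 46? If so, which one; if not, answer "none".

At 46 seats: Farrow 7, Arden 7, Carrow 15, Brisco 6, Dorne 11.
At 47 seats: Farrow 7, Arden 8, Carrow 15, Brisco 6, Dorne 11.
No county's allocation decreased.

none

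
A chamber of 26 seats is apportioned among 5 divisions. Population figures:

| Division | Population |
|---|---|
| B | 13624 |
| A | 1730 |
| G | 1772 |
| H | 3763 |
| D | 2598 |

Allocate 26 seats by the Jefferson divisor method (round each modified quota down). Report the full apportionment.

Standard divisor 23487/26 ≈ 903.346; standard quotas: B 15.082, A 1.915, G 1.962, H 4.166, D 2.876.
Rounding down gives 15, 1, 1, 4, 2 = 23 seats, so the divisor must be adjusted.
With modified divisor 855.55: modified quotas B 15.924, A 2.022, G 2.071, H 4.398, D 3.037.
Rounding down: B 15, A 2, G 2, H 4, D 3 (total 26).

B: 15, A: 2, G: 2, H: 4, D: 3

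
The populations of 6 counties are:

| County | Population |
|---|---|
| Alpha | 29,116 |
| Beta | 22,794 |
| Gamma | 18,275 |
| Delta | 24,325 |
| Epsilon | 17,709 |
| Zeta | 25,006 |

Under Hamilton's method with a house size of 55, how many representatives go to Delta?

The standard divisor is 137225/55 = 2495.
Standard quotas: Alpha 11.6697, Beta 9.1359, Gamma 7.3246, Delta 9.7495, Epsilon 7.0978, Zeta 10.0224.
Lower quotas: Alpha 11, Beta 9, Gamma 7, Delta 9, Epsilon 7, Zeta 10 (sum 53, leaving 2 seats).
Remainders in descending order: Delta 0.7495, Alpha 0.6697, Gamma 0.3246, Beta 0.1359, Epsilon 0.0978, Zeta 0.0224.
Largest remainders: Delta, Alpha receive the extra seats.
Delta receives 10.

10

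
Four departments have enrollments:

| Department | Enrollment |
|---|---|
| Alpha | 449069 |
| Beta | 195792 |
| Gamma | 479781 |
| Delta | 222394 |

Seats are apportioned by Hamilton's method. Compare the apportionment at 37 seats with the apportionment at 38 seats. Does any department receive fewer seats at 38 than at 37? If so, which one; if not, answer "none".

Beta

At 37 seats: Alpha 12, Beta 6, Gamma 13, Delta 6.
At 38 seats: Alpha 13, Beta 5, Gamma 14, Delta 6.
Beta drops from 6 to 5.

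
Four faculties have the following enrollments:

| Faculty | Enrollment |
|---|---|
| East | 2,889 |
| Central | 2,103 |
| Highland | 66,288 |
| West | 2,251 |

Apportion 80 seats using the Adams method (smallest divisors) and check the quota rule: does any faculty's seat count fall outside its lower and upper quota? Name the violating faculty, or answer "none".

Highland

Standard quotas: East 3.143, Central 2.288, Highland 72.120, West 2.449.
Adams allocation: East 4, Central 3, Highland 70, West 3.
Highland has quota 72.120 (lower 72, upper 73) but receives 70 — outside the quota interval.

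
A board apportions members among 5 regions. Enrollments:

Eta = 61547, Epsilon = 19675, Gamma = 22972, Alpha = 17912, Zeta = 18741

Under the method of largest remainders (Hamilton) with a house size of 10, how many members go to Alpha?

Total 140847; standard divisor 140847/10 ≈ 14084.7.
Standard quotas: Eta 4.3698, Epsilon 1.3969, Gamma 1.6310, Alpha 1.2717, Zeta 1.3306.
Lower quotas: Eta 4, Epsilon 1, Gamma 1, Alpha 1, Zeta 1 (sum 8, leaving 2 seats).
Remainders in descending order: Gamma 0.6310, Epsilon 0.3969, Eta 0.3698, Zeta 0.3306, Alpha 0.2717.
Largest remainders: Gamma, Epsilon receive the extra seats.
Alpha receives 1.

1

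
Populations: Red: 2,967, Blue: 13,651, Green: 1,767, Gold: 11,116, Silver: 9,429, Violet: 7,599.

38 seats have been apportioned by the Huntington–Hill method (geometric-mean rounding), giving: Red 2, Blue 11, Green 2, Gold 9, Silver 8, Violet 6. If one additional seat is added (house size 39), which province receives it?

Priority for the next seat is population ÷ (√(s·(s+1))).
Priorities: Red 1211.273, Blue 1188.167, Green 721.375, Gold 1171.729, Silver 1111.218, Violet 1172.551.
Highest priority: Red.

Red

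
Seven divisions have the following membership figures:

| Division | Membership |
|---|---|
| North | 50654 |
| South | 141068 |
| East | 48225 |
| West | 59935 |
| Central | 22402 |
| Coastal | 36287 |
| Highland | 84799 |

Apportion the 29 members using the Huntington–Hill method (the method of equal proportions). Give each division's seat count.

With divisor 15176: modified quotas North 3.338, South 9.295, East 3.178, West 3.949, Central 1.476, Coastal 2.391, Highland 5.588.
Geometric-mean thresholds: North √(3·4)=3.464, South √(9·10)=9.487, East √(3·4)=3.464, West √(3·4)=3.464, Central √(1·2)=1.414, Coastal √(2·3)=2.449, Highland √(5·6)=5.477.
Each quota rounded against its threshold gives North 3, South 9, East 3, West 4, Central 2, Coastal 2, Highland 6 (total 29).

North: 3; South: 9; East: 3; West: 4; Central: 2; Coastal: 2; Highland: 6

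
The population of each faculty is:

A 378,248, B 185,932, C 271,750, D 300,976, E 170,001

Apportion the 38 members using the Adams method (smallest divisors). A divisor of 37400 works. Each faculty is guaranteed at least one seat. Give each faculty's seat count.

A=11, B=5, C=8, D=9, E=5

With modified divisor 37400: modified quotas A 10.114, B 4.971, C 7.266, D 8.047, E 4.545.
Rounding up: A 11, B 5, C 8, D 9, E 5 (total 38).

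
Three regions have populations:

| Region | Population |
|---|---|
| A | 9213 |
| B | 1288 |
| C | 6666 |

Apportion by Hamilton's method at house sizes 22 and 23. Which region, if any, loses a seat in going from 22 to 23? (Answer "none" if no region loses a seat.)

At 22 seats: A 12, B 2, C 8.
At 23 seats: A 12, B 2, C 9.
No region's allocation decreased.

none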